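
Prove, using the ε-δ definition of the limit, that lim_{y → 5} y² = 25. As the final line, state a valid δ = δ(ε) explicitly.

Fix ε > 0. We seek δ > 0 with 0 < |y − 5| < δ ⇒ |y² − 25| < ε.
Factor: y² − 25 = (y − 5)(y + 5), so |y² − 25| = |y − 5|·|y + 5|.
Impose δ ≤ 1 so that |y| < 6; then |y + 5| ≤ 11.
Hence |y² − 25| ≤ 11|y − 5|, which is < ε once |y − 5| < ε/11.
Take δ = min(1, ε/11). If 0 < |y − 5| < δ then both bounds hold and |y² − 25| ≤ 11|y − 5| < 11·(ε/11) = ε.

δ = min(1, ε/11)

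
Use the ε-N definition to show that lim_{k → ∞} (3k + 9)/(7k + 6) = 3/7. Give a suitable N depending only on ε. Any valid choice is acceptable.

Let ε > 0. For k ≥ 1, |(3k + 9)/(7k + 6) − (3/7)| = |45|/(7(7k + 6)) = 45/(7(7k + 6)).
Since 7k + 6 ≥ 7k for k ≥ 1, this is ≤ 45/(7·7k) = (45/49)/k.
So |(3k + 9)/(7k + 6) − (3/7)| < ε whenever k > (45/49)/ε.
Take N = (45/49)/ε. If k > N then |(3k + 9)/(7k + 6) − (3/7)| ≤ (45/49)/k < ε.

N = (45/49)/ε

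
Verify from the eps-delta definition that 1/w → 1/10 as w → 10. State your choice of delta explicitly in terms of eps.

delta = min(5, 50eps)

Let eps > 0 be given. We seek delta > 0 such that 0 < |w − 10| < delta implies |1/w − (1/10)| < eps.
|1/w − (1/10)| = |10 − w|/(10·|w|) = |w − 10|/(10|w|).
Restrict delta ≤ 5. Then |w − 10| < 5 gives |w| > 5, so 10|w| > 50.
Then |1/w − (1/10)| < |w − 10|/50, which is < eps when |w − 10| < 50eps.
Take delta = min(5, 50eps). Then 0 < |w − 10| < delta gives both |w − 10| < 5 and |w − 10| < 50eps, so |1/w − (1/10)| < eps.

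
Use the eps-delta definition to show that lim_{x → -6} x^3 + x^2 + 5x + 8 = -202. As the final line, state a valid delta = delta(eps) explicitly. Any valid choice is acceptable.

delta = min(1, eps/119)

Suppose eps > 0. We want delta > 0 such that 0 < |x + 6| < delta implies |(x^3 + x^2 + 5x + 8) + 202| < eps.
(x^3 + x^2 + 5x + 8) + 202 = x^3 + x^2 + 5x + 210 = (x + 6)(x^2 - 5x + 35).
So |(x^3 + x^2 + 5x + 8) + 202| = |x + 6|·|x^2 - 5x + 35|.
Assume first that |x + 6| < 1, so |x| < 7. Then |x^2 - 5x + 35| ≤ 7^2 + 5·7 + 35 = 119.
Hence |(x^3 + x^2 + 5x + 8) + 202| ≤ 119|x + 6| < eps provided |x + 6| < eps/119.
Take delta = min(1, eps/119). Then 0 < |x + 6| < delta gives both |x + 6| < 1 and |x + 6| < eps/119, so |(x^3 + x^2 + 5x + 8) + 202| < eps.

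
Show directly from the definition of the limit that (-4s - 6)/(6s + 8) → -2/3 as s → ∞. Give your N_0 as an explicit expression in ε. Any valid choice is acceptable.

N_0 = (1/9)/ε

Suppose ε > 0. We seek N_0 > 0 such that s > N_0 implies |(-4s - 6)/(6s + 8) + 2/3| < ε.
(-4s - 6)/(6s + 8) + 2/3 = (6(-4s - 6) − (-4)(6s + 8)) / (6(6s + 8)) = -4/(6(6s + 8)).
For s > 0 we have 6s + 8 > 6s, so |(-4s - 6)/(6s + 8) + 2/3| = 4/(6(6s + 8)) < 4/(6·6s) = (1/9)/s.
Thus |(-4s - 6)/(6s + 8) + 2/3| < ε whenever s > (1/9)/ε.
Take N_0 = (1/9)/ε. If s > N_0 then |(-4s - 6)/(6s + 8) + 2/3| < (1/9)/s < ε.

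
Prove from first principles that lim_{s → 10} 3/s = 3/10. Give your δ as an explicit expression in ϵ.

Fix ϵ > 0. We seek δ > 0 such that 0 < |s − 10| < δ implies |3/s − (3/10)| < ϵ.
|3/s − (3/10)| = 3·|10 − s|/(10·|s|) = 3|s − 10|/(10|s|).
Require δ ≤ 5 so that |s| > 10 − 5 = 5, hence 10|s| > 50.
Then |3/s − (3/10)| < 3|s − 10|/50, which is < ϵ when |s − 10| < (50/3)ϵ.
Take δ = min(5, (50/3)ϵ). Then 0 < |s − 10| < δ gives both |s − 10| < 5 and |s − 10| < (50/3)ϵ, so |3/s − (3/10)| < ϵ.

δ = min(5, (50/3)ϵ)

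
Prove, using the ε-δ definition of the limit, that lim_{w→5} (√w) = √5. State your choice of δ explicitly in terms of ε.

Fix ε > 0. We want δ > 0 such that 0 < |w − 5| < δ implies |√w − √5| < ε.
Rationalise: √w − √5 = (w − 5)/(√w + √5), so |√w − √5| = |w − 5|/(√w + √5).
Restrict δ ≤ 5 so that |w − 5| < 5 forces w > 0, and then √w + √5 > √5.
Hence |√w − √5| < |w − 5|/√5, which is < ε once |w − 5| < √5·ε.
Take δ = min(5, √5·ε). If 0 < |w − 5| < δ then w > 0 and |√w − √5| < |w − 5|/√5 < ε.

δ = min(5, √5·ε)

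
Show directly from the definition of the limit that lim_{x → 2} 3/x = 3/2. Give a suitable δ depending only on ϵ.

δ = min(1, (2/3)ϵ)

Suppose ϵ > 0. We seek δ > 0 such that 0 < |x − 2| < δ implies |3/x − (3/2)| < ϵ.
|3/x − (3/2)| = 3·|2 − x|/(2·|x|) = 3|x − 2|/(2|x|).
Restrict δ ≤ 1. Then |x − 2| < 1 gives |x| > 1, so 2|x| > 2.
Then |3/x − (3/2)| < 3|x − 2|/2, which is < ϵ when |x − 2| < (2/3)ϵ.
Take δ = min(1, (2/3)ϵ). Then 0 < |x − 2| < δ gives both |x − 2| < 1 and |x − 2| < (2/3)ϵ, so |3/x − (3/2)| < ϵ.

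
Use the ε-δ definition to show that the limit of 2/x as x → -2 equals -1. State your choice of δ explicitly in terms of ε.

δ = min(1, ε)

Let ε > 0. We seek δ > 0 such that 0 < |x + 2| < δ implies |2/x + 1| < ε.
|2/x + 1| = 2·|-2 − x|/(2·|x|) = 2|x + 2|/(2|x|).
Require δ ≤ 1 so that |x| > 2 − 1 = 1, hence 2|x| > 2.
Then |2/x + 1| < 2|x + 2|/2, which is < ε when |x + 2| < ε.
Take δ = min(1, ε). Then 0 < |x + 2| < δ gives both |x + 2| < 1 and |x + 2| < ε, so |2/x + 1| < ε.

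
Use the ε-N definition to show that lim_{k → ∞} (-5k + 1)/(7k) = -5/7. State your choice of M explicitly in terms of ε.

M = (1/7)/ε

Let ε > 0. For k ≥ 1, |(-5k + 1)/(7k) + 5/7| = |7|/(7(7k)) = 7/(7(7k)).
Since 7k ≥ 7k for k ≥ 1, this is ≤ 7/(7·7k) = (1/7)/k.
So |(-5k + 1)/(7k) + 5/7| < ε whenever k > (1/7)/ε.
Take M = (1/7)/ε. If k > M then |(-5k + 1)/(7k) + 5/7| ≤ (1/7)/k < ε.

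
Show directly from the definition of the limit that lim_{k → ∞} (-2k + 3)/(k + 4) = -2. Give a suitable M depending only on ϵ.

Suppose ϵ > 0. For k ≥ 1, |(-2k + 3)/(k + 4) + 2| = |11|/((k + 4)) = 11/((k + 4)).
Since k + 4 ≥ k for k ≥ 1, this is ≤ 11/(k) = 11/k.
So |(-2k + 3)/(k + 4) + 2| < ϵ whenever k > 11/ϵ.
Take M = 11/ϵ. If k > M then |(-2k + 3)/(k + 4) + 2| ≤ 11/k < ϵ.

M = 11/ϵ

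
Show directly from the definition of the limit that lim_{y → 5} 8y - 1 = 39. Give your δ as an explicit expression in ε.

δ = ε/8

Let ε > 0 be given. We need δ > 0 so that 0 < |y − 5| < δ implies |(8y - 1) − 39| < ε.
|(8y - 1) − 39| = |8y - 40| = 8|y − 5|.
Thus it suffices that |y − 5| < ε/8.
Choosing δ = ε/8 gives |(8y - 1) − 39| = 8|y − 5| < ε whenever |y − 5| < δ.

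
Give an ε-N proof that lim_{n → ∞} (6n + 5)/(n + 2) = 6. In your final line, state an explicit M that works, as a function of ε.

Suppose ε > 0. For n ≥ 1, |(6n + 5)/(n + 2) − 6| = |-7|/((n + 2)) = 7/((n + 2)).
Since n + 2 ≥ n for n ≥ 1, this is ≤ 7/(n) = 7/n.
So |(6n + 5)/(n + 2) − 6| < ε whenever n > 7/ε.
Take M = 7/ε. If n > M then |(6n + 5)/(n + 2) − 6| ≤ 7/n < ε.

M = 7/ε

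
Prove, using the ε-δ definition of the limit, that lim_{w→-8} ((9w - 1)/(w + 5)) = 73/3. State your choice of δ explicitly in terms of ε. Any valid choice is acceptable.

Suppose ε > 0. We want δ > 0 with 0 < |w + 8| < δ ⇒ |(9w - 1)/(w + 5) − (73/3)| < ε.
Combining over a common denominator, (9w - 1)/(w + 5) − (73/3) = [(9w - 1)·(-3) − (-73)·(w + 5)] / [(-3)·(w + 5)] = 46(w + 8) / ((-3)(w + 5)).
So |(9w - 1)/(w + 5) − (73/3)| = 46|w + 8| / (3·|w + 5|).
Require δ ≤ 3/2, so |w + 5| ≥ |-3| − |w + 8| > 3 − 3/2 = 3/2.
Hence |(9w - 1)/(w + 5) − (73/3)| < 46|w + 8|/(3·(3/2)) = (92/9)|w + 8|, which is < ε once |w + 8| < (9/92)ε.
Take δ = min(3/2, (9/92)ε). Then 0 < |w + 8| < δ forces both bounds, so |(9w - 1)/(w + 5) − (73/3)| < ε.

δ = min(3/2, (9/92)ε)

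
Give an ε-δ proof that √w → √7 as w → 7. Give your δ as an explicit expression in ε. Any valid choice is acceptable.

Fix ε > 0. We want δ > 0 such that 0 < |w − 7| < δ implies |√w − √7| < ε.
Multiplying by the conjugate, |√w − √7| = |w − 7|/(√w + √7).
Restrict δ ≤ 7 so that |w − 7| < 7 forces w > 0, and then √w + √7 > √7.
Hence |√w − √7| < |w − 7|/√7, which is < ε once |w − 7| < √7·ε.
Take δ = min(7, √7·ε). If 0 < |w − 7| < δ then w > 0 and |√w − √7| < |w − 7|/√7 < ε.

δ = min(7, √7·ε)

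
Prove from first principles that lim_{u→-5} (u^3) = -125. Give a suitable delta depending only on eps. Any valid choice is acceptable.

Let eps > 0 be given. We seek delta > 0 with 0 < |u + 5| < delta ⇒ |u^3 + 125| < eps.
Factor: u^3 + 125 = (u + 5)(u^2 - 5u + 25), so |u^3 + 125| = |u + 5|·|u^2 - 5u + 25|.
Impose delta ≤ 1 so that |u| < 6; then |u^2 - 5u + 25| ≤ 91.
Hence |u^3 + 125| ≤ 91|u + 5|, which is < eps once |u + 5| < eps/91.
Take delta = min(1, eps/91). If 0 < |u + 5| < delta then both bounds hold and |u^3 + 125| ≤ 91|u + 5| < 91·(eps/91) = eps.

delta = min(1, eps/91)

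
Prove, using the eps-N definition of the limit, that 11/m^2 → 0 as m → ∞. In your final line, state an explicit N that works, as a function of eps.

Suppose eps > 0. For m ≥ 1, |11/m^2 − 0| = 11/m^2.
11/m^2 < eps ⇔ m^2 > 11/eps ⇔ m > (11/eps)^{1/2}.
Take N = (11/eps)^{1/2}. Then m > N implies 11/m^2 < eps.

N = (11/eps)^{1/2}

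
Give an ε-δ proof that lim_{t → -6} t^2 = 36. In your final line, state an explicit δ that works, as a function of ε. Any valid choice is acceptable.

Fix ε > 0. We seek δ > 0 with 0 < |t + 6| < δ ⇒ |t^2 − 36| < ε.
Factor: t^2 − 36 = (t + 6)(t - 6), so |t^2 − 36| = |t + 6|·|t - 6|.
Impose δ ≤ 1 so that |t| < 7; then |t - 6| ≤ 13.
Hence |t^2 − 36| ≤ 13|t + 6|, which is < ε once |t + 6| < ε/13.
Take δ = min(1, ε/13). If 0 < |t + 6| < δ then both bounds hold and |t^2 − 36| ≤ 13|t + 6| < 13·(ε/13) = ε.

δ = min(1, ε/13)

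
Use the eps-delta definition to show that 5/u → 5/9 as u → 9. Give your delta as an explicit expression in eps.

Suppose eps > 0. We seek delta > 0 such that 0 < |u − 9| < delta implies |5/u − (5/9)| < eps.
|5/u − (5/9)| = 5·|9 − u|/(9·|u|) = 5|u − 9|/(9|u|).
Require delta ≤ 9/2 so that |u| > 9 − 9/2 = 9/2, hence 9|u| > 81/2.
Then |5/u − (5/9)| < 5|u − 9|/(81/2), which is < eps when |u − 9| < (81/10)eps.
Take delta = min(9/2, (81/10)eps). Then 0 < |u − 9| < delta gives both |u − 9| < 9/2 and |u − 9| < (81/10)eps, so |5/u − (5/9)| < eps.

delta = min(9/2, (81/10)eps)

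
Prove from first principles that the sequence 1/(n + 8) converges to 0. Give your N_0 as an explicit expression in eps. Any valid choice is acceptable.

Let eps > 0 be given. For n ≥ 1, |1/(n + 8) − 0| = 1/(n + 8) ≤ 1/n.
We need 1/n < eps, i.e. n > 1/eps.
Take N_0 = 1/eps. If n > N_0 then |1/(n + 8)| ≤ 1/n < eps.

N_0 = 1/eps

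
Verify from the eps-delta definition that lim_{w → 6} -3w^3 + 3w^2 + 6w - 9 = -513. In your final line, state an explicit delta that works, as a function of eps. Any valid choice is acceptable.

Suppose eps > 0. We want delta > 0 such that 0 < |w − 6| < delta implies |(-3w^3 + 3w^2 + 6w - 9) + 513| < eps.
(-3w^3 + 3w^2 + 6w - 9) + 513 = -3w^3 + 3w^2 + 6w + 504 = (w − 6)(-3w^2 - 15w - 84).
So |(-3w^3 + 3w^2 + 6w - 9) + 513| = |w − 6|·|-3w^2 - 15w - 84|.
Require delta ≤ 2. Then |w − 6| < 2 gives |w| < 8, and by the triangle inequality |-3w^2 - 15w - 84| ≤ 3·8^2 + 15·8 + 84 = 396.
Hence |(-3w^3 + 3w^2 + 6w - 9) + 513| ≤ 396|w − 6| < eps provided |w − 6| < eps/396.
Choosing delta = min(2, eps/396) ensures both conditions, hence |(-3w^3 + 3w^2 + 6w - 9) + 513| < eps.

delta = min(2, eps/396)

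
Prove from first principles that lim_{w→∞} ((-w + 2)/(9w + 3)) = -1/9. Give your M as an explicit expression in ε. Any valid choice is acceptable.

M = (7/27)/ε

Fix ε > 0. We seek M > 0 such that w > M implies |(-w + 2)/(9w + 3) + 1/9| < ε.
(-w + 2)/(9w + 3) + 1/9 = (9(-w + 2) − (-1)(9w + 3)) / (9(9w + 3)) = 21/(9(9w + 3)).
For w > 0 we have 9w + 3 > 9w, so |(-w + 2)/(9w + 3) + 1/9| = 21/(9(9w + 3)) < 21/(9·9w) = (7/27)/w.
Thus |(-w + 2)/(9w + 3) + 1/9| < ε whenever w > (7/27)/ε.
Take M = (7/27)/ε. If w > M then |(-w + 2)/(9w + 3) + 1/9| < (7/27)/w < ε.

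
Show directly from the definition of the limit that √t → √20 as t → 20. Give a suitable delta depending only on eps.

Let eps > 0. We want delta > 0 such that 0 < |t − 20| < delta implies |√t − √20| < eps.
Rationalise: √t − √20 = (t − 20)/(√t + √20), so |√t − √20| = |t − 20|/(√t + √20).
Restrict delta ≤ 20 so that |t − 20| < 20 forces t > 0, and then √t + √20 > √20.
Hence |√t − √20| < |t − 20|/√20, which is < eps once |t − 20| < √20·eps.
Take delta = min(20, √20·eps). If 0 < |t − 20| < delta then t > 0 and |√t − √20| < |t − 20|/√20 < eps.

delta = min(20, √20·eps)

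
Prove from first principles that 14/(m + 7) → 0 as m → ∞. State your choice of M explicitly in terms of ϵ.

M = 14/ϵ

Let ϵ > 0. For m ≥ 1, |14/(m + 7) − 0| = 14/(m + 7) ≤ 14/m.
We need 14/m < ϵ, i.e. m > 14/ϵ.
Take M = 14/ϵ. If m > M then |14/(m + 7)| ≤ 14/m < ϵ.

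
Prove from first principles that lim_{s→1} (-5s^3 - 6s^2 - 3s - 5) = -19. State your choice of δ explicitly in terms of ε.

Let ε > 0 be given. We want δ > 0 such that 0 < |s − 1| < δ implies |(-5s^3 - 6s^2 - 3s - 5) + 19| < ε.
(-5s^3 - 6s^2 - 3s - 5) + 19 = -5s^3 - 6s^2 - 3s + 14 = (s − 1)(-5s^2 - 11s - 14).
So |(-5s^3 - 6s^2 - 3s - 5) + 19| = |s − 1|·|-5s^2 - 11s - 14|.
Require δ ≤ 2. Then |s − 1| < 2 gives |s| < 3, and by the triangle inequality |-5s^2 - 11s - 14| ≤ 5·3^2 + 11·3 + 14 = 92.
Hence |(-5s^3 - 6s^2 - 3s - 5) + 19| ≤ 92|s − 1| < ε provided |s − 1| < ε/92.
Take δ = min(2, ε/92). Then 0 < |s − 1| < δ gives both |s − 1| < 2 and |s − 1| < ε/92, so |(-5s^3 - 6s^2 - 3s - 5) + 19| < ε.

δ = min(2, ε/92)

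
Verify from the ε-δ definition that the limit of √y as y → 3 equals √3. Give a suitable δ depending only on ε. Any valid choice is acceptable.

Fix ε > 0. We want δ > 0 such that 0 < |y − 3| < δ implies |√y − √3| < ε.
Multiplying by the conjugate, |√y − √3| = |y − 3|/(√y + √3).
Restrict δ ≤ 3 so that |y − 3| < 3 forces y > 0, and then √y + √3 > √3.
Hence |√y − √3| < |y − 3|/√3, which is < ε once |y − 3| < √3·ε.
Take δ = min(3, √3·ε). If 0 < |y − 3| < δ then y > 0 and |√y − √3| < |y − 3|/√3 < ε.

δ = min(3, √3·ε)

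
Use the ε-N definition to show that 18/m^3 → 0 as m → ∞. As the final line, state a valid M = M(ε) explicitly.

M = (18/ε)^{1/3}

Let ε > 0 be given. For m ≥ 1, |18/m^3 − 0| = 18/m^3.
18/m^3 < ε ⇔ m^3 > 18/ε ⇔ m > (18/ε)^{1/3}.
Take M = (18/ε)^{1/3}. Then m > M implies 18/m^3 < ε.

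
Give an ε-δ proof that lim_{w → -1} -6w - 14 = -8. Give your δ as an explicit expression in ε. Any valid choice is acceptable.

Let ε > 0. We need δ > 0 so that 0 < |w + 1| < δ implies |(-6w - 14) + 8| < ε.
Since (-6w - 14) + 8 = -6(w + 1), we have |(-6w - 14) + 8| = 6|w + 1|.
Thus it suffices that |w + 1| < ε/6.
Take δ = ε/6. If 0 < |w + 1| < δ then |(-6w - 14) + 8| = 6|w + 1| < 6·(ε/6) = ε.

δ = ε/6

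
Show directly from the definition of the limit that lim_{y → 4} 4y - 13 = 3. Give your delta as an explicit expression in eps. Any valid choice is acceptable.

delta = eps/4

Fix eps > 0. We need delta > 0 so that 0 < |y − 4| < delta implies |(4y - 13) − 3| < eps.
Since (4y - 13) − 3 = 4(y − 4), we have |(4y - 13) − 3| = 4|y − 4|.
Thus it suffices that |y − 4| < eps/4.
Choosing delta = eps/4 gives |(4y - 13) − 3| = 4|y − 4| < eps whenever |y − 4| < delta.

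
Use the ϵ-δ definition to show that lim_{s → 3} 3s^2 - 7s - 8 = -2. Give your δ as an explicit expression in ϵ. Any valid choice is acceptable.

δ = min(1, ϵ/14)

Let ϵ > 0 be given. We want δ > 0 such that 0 < |s − 3| < δ implies |(3s^2 - 7s - 8) + 2| < ϵ.
(3s^2 - 7s - 8) + 2 = 3s^2 - 7s - 6 = (s − 3)(3s + 2).
So |(3s^2 - 7s - 8) + 2| = |s − 3|·|3s + 2|.
Require δ ≤ 1. Then |s − 3| < 1 gives |s| < 4, and by the triangle inequality |3s + 2| ≤ 3·4 + 2 = 14.
Hence |(3s^2 - 7s - 8) + 2| ≤ 14|s − 3| < ϵ provided |s − 3| < ϵ/14.
Choosing δ = min(1, ϵ/14) ensures both conditions, hence |(3s^2 - 7s - 8) + 2| < ϵ.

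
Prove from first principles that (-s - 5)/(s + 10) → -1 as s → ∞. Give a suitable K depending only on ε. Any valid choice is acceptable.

K = 5/ε

Let ε > 0 be given. We seek K > 0 such that s > K implies |(-s - 5)/(s + 10) + 1| < ε.
(-s - 5)/(s + 10) + 1 = ((-s - 5) − (-1)(s + 10)) / ((s + 10)) = 5/((s + 10)).
For s > 0 we have s + 10 > s, so |(-s - 5)/(s + 10) + 1| = 5/((s + 10)) < 5/(s) = 5/s.
Thus |(-s - 5)/(s + 10) + 1| < ε whenever s > 5/ε.
Take K = 5/ε. If s > K then |(-s - 5)/(s + 10) + 1| < 5/s < ε.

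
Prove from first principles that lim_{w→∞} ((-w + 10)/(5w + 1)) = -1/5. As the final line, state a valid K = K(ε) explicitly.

K = (51/25)/ε

Fix ε > 0. We seek K > 0 such that w > K implies |(-w + 10)/(5w + 1) + 1/5| < ε.
(-w + 10)/(5w + 1) + 1/5 = (5(-w + 10) − (-1)(5w + 1)) / (5(5w + 1)) = 51/(5(5w + 1)).
For w > 0 we have 5w + 1 > 5w, so |(-w + 10)/(5w + 1) + 1/5| = 51/(5(5w + 1)) < 51/(5·5w) = (51/25)/w.
Thus |(-w + 10)/(5w + 1) + 1/5| < ε whenever w > (51/25)/ε.
Take K = (51/25)/ε. If w > K then |(-w + 10)/(5w + 1) + 1/5| < (51/25)/w < ε.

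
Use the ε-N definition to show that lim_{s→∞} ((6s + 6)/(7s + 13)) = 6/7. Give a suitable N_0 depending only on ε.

Suppose ε > 0. We seek N_0 > 0 such that s > N_0 implies |(6s + 6)/(7s + 13) − (6/7)| < ε.
(6s + 6)/(7s + 13) − (6/7) = (7(6s + 6) − 6(7s + 13)) / (7(7s + 13)) = -36/(7(7s + 13)).
For s > 0 we have 7s + 13 > 7s, so |(6s + 6)/(7s + 13) − (6/7)| = 36/(7(7s + 13)) < 36/(7·7s) = (36/49)/s.
Thus |(6s + 6)/(7s + 13) − (6/7)| < ε whenever s > (36/49)/ε.
Take N_0 = (36/49)/ε. If s > N_0 then |(6s + 6)/(7s + 13) − (6/7)| < (36/49)/s < ε.

N_0 = (36/49)/ε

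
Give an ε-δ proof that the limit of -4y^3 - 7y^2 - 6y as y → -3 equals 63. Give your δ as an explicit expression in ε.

δ = min(1, ε/105)

Let ε > 0. We want δ > 0 such that 0 < |y + 3| < δ implies |(-4y^3 - 7y^2 - 6y) − 63| < ε.
(-4y^3 - 7y^2 - 6y) − 63 = -4y^3 - 7y^2 - 6y - 63 = (y + 3)(-4y^2 + 5y - 21).
So |(-4y^3 - 7y^2 - 6y) − 63| = |y + 3|·|-4y^2 + 5y - 21|.
Require δ ≤ 1. Then |y + 3| < 1 gives |y| < 4, and by the triangle inequality |-4y^2 + 5y - 21| ≤ 4·4^2 + 5·4 + 21 = 105.
Hence |(-4y^3 - 7y^2 - 6y) − 63| ≤ 105|y + 3| < ε provided |y + 3| < ε/105.
Take δ = min(1, ε/105). Then 0 < |y + 3| < δ gives both |y + 3| < 1 and |y + 3| < ε/105, so |(-4y^3 - 7y^2 - 6y) − 63| < ε.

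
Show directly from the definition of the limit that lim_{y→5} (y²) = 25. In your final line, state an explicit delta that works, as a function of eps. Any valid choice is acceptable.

delta = min(1, eps/11)

Suppose eps > 0. We seek delta > 0 with 0 < |y − 5| < delta ⇒ |y² − 25| < eps.
Factor: y² − 25 = (y − 5)(y + 5), so |y² − 25| = |y − 5|·|y + 5|.
Impose delta ≤ 1 so that |y| < 6; then |y + 5| ≤ 11.
Hence |y² − 25| ≤ 11|y − 5|, which is < eps once |y − 5| < eps/11.
Take delta = min(1, eps/11). If 0 < |y − 5| < delta then both bounds hold and |y² − 25| ≤ 11|y − 5| < 11·(eps/11) = eps.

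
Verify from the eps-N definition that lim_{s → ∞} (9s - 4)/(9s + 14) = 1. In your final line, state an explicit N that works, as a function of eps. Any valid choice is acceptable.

Fix eps > 0. We seek N > 0 such that s > N implies |(9s - 4)/(9s + 14) − 1| < eps.
(9s - 4)/(9s + 14) − 1 = (9(9s - 4) − 9(9s + 14)) / (9(9s + 14)) = -162/(9(9s + 14)).
For s > 0 we have 9s + 14 > 9s, so |(9s - 4)/(9s + 14) − 1| = 162/(9(9s + 14)) < 162/(9·9s) = 2/s.
Thus |(9s - 4)/(9s + 14) − 1| < eps whenever s > 2/eps.
Take N = 2/eps. If s > N then |(9s - 4)/(9s + 14) − 1| < 2/s < eps.

N = 2/eps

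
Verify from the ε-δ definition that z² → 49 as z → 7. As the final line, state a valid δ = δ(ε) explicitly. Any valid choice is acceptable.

Fix ε > 0. We seek δ > 0 with 0 < |z − 7| < δ ⇒ |z² − 49| < ε.
Factor: z² − 49 = (z − 7)(z + 7), so |z² − 49| = |z − 7|·|z + 7|.
Impose δ ≤ 1 so that |z| < 8; then |z + 7| ≤ 15.
Hence |z² − 49| ≤ 15|z − 7|, which is < ε once |z − 7| < ε/15.
Take δ = min(1, ε/15). If 0 < |z − 7| < δ then both bounds hold and |z² − 49| ≤ 15|z − 7| < 15·(ε/15) = ε.

δ = min(1, ε/15)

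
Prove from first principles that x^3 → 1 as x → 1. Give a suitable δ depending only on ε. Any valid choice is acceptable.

δ = min(1, ε/7)

Let ε > 0. We seek δ > 0 with 0 < |x − 1| < δ ⇒ |x^3 − 1| < ε.
Factor: x^3 − 1 = (x − 1)(x^2 + x + 1), so |x^3 − 1| = |x − 1|·|x^2 + x + 1|.
Impose δ ≤ 1 so that |x| < 2; then |x^2 + x + 1| ≤ 7.
Hence |x^3 − 1| ≤ 7|x − 1|, which is < ε once |x − 1| < ε/7.
Take δ = min(1, ε/7). If 0 < |x − 1| < δ then both bounds hold and |x^3 − 1| ≤ 7|x − 1| < 7·(ε/7) = ε.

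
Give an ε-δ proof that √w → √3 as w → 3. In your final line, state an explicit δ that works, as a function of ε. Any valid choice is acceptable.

Let ε > 0. We want δ > 0 such that 0 < |w − 3| < δ implies |√w − √3| < ε.
Multiplying by the conjugate, |√w − √3| = |w − 3|/(√w + √3).
Restrict δ ≤ 3 so that |w − 3| < 3 forces w > 0, and then √w + √3 > √3.
Hence |√w − √3| < |w − 3|/√3, which is < ε once |w − 3| < √3·ε.
Take δ = min(3, √3·ε). If 0 < |w − 3| < δ then w > 0 and |√w − √3| < |w − 3|/√3 < ε.

δ = min(3, √3·ε)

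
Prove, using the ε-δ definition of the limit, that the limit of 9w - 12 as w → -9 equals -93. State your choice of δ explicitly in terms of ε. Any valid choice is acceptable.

Suppose ε > 0. We need δ > 0 so that 0 < |w + 9| < δ implies |(9w - 12) + 93| < ε.
Since (9w - 12) + 93 = 9(w + 9), we have |(9w - 12) + 93| = 9|w + 9|.
So 9|w + 9| < ε exactly when |w + 9| < ε/9.
Choosing δ = ε/9 gives |(9w - 12) + 93| = 9|w + 9| < ε whenever |w + 9| < δ.

δ = ε/9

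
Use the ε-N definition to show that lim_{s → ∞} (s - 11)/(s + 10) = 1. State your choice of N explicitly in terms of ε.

N = 21/ε

Let ε > 0 be given. We seek N > 0 such that s > N implies |(s - 11)/(s + 10) − 1| < ε.
(s - 11)/(s + 10) − 1 = ((s - 11) − (s + 10)) / ((s + 10)) = -21/((s + 10)).
For s > 0 we have s + 10 > s, so |(s - 11)/(s + 10) − 1| = 21/((s + 10)) < 21/(s) = 21/s.
Thus |(s - 11)/(s + 10) − 1| < ε whenever s > 21/ε.
Take N = 21/ε. If s > N then |(s - 11)/(s + 10) − 1| < 21/s < ε.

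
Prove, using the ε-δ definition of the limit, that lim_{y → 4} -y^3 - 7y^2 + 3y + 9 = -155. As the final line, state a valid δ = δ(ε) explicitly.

δ = min(1, ε/121)

Suppose ε > 0. We want δ > 0 such that 0 < |y − 4| < δ implies |(-y^3 - 7y^2 + 3y + 9) + 155| < ε.
(-y^3 - 7y^2 + 3y + 9) + 155 = -y^3 - 7y^2 + 3y + 164 = (y − 4)(-y^2 - 11y - 41).
So |(-y^3 - 7y^2 + 3y + 9) + 155| = |y − 4|·|-y^2 - 11y - 41|.
Require δ ≤ 1. Then |y − 4| < 1 gives |y| < 5, and by the triangle inequality |-y^2 - 11y - 41| ≤ 5^2 + 11·5 + 41 = 121.
Hence |(-y^3 - 7y^2 + 3y + 9) + 155| ≤ 121|y − 4| < ε provided |y − 4| < ε/121.
Choosing δ = min(1, ε/121) ensures both conditions, hence |(-y^3 - 7y^2 + 3y + 9) + 155| < ε.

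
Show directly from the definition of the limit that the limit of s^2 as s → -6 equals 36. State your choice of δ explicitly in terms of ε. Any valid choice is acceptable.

δ = min(2, ε/14)

Let ε > 0 be given. We seek δ > 0 with 0 < |s + 6| < δ ⇒ |s^2 − 36| < ε.
Factor: s^2 − 36 = (s + 6)(s - 6), so |s^2 − 36| = |s + 6|·|s - 6|.
Restrict δ ≤ 2. Then |s + 6| < 2 gives |s| < 8, so by the triangle inequality |s - 6| ≤ 8 + 6 = 14.
Hence |s^2 − 36| ≤ 14|s + 6|, which is < ε once |s + 6| < ε/14.
Take δ = min(2, ε/14). If 0 < |s + 6| < δ then both bounds hold and |s^2 − 36| ≤ 14|s + 6| < 14·(ε/14) = ε.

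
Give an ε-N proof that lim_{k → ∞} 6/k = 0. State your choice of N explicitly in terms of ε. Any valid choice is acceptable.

Fix ε > 0. For k ≥ 1, |6/k − 0| = 6/(k) ≤ 6/k.
We need 6/k < ε, i.e. k > 6/ε.
Take N = 6/ε. If k > N then |6/k| ≤ 6/k < ε.

N = 6/ε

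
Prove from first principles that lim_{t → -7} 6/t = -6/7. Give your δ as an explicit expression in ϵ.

δ = min(7/2, (49/12)ϵ)

Let ϵ > 0. We seek δ > 0 such that 0 < |t + 7| < δ implies |6/t + 6/7| < ϵ.
|6/t + 6/7| = 6·|-7 − t|/(7·|t|) = 6|t + 7|/(7|t|).
Restrict δ ≤ 7/2. Then |t + 7| < 7/2 gives |t| > 7/2, so 7|t| > 49/2.
Then |6/t + 6/7| < 6|t + 7|/(49/2), which is < ϵ when |t + 7| < (49/12)ϵ.
Take δ = min(7/2, (49/12)ϵ). Then 0 < |t + 7| < δ gives both |t + 7| < 7/2 and |t + 7| < (49/12)ϵ, so |6/t + 6/7| < ϵ.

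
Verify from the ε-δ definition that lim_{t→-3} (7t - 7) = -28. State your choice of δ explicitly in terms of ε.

Suppose ε > 0. We need δ > 0 so that 0 < |t + 3| < δ implies |(7t - 7) + 28| < ε.
|(7t - 7) + 28| = |7t + 21| = 7|t + 3|.
So 7|t + 3| < ε exactly when |t + 3| < ε/7.
Take δ = ε/7. If 0 < |t + 3| < δ then |(7t - 7) + 28| = 7|t + 3| < 7·(ε/7) = ε.

δ = ε/7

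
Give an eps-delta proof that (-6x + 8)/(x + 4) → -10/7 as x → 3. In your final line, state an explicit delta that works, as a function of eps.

Suppose eps > 0. We want delta > 0 with 0 < |x − 3| < delta ⇒ |(-6x + 8)/(x + 4) + 10/7| < eps.
Combining over a common denominator, (-6x + 8)/(x + 4) + 10/7 = [(-6x + 8)·7 − (-10)·(x + 4)] / [7·(x + 4)] = -32(x − 3) / (7(x + 4)).
So |(-6x + 8)/(x + 4) + 10/7| = 32|x − 3| / (7·|x + 4|).
Require delta ≤ 7/2, so |x + 4| ≥ |7| − |x − 3| > 7 − 7/2 = 7/2.
Hence |(-6x + 8)/(x + 4) + 10/7| < 32|x − 3|/(7·(7/2)) = (64/49)|x − 3|, which is < eps once |x − 3| < (49/64)eps.
Take delta = min(7/2, (49/64)eps). Then 0 < |x − 3| < delta forces both bounds, so |(-6x + 8)/(x + 4) + 10/7| < eps.

delta = min(7/2, (49/64)eps)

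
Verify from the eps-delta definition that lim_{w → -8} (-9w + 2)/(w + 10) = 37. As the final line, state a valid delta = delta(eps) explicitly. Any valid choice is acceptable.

Fix eps > 0. We want delta > 0 with 0 < |w + 8| < delta ⇒ |(-9w + 2)/(w + 10) − 37| < eps.
Combining over a common denominator, (-9w + 2)/(w + 10) − 37 = [(-9w + 2)·2 − 74·(w + 10)] / [2·(w + 10)] = -92(w + 8) / (2(w + 10)).
So |(-9w + 2)/(w + 10) − 37| = 92|w + 8| / (2·|w + 10|).
Restrict delta ≤ 1. Then |w + 8| < 1 gives |w + 10| = |(w + 8) + 2| ≥ 2 − 1 = 1.
Hence |(-9w + 2)/(w + 10) − 37| < 92|w + 8|/(2·1) = 46|w + 8|, which is < eps once |w + 8| < (1/46)eps.
Take delta = min(1, (1/46)eps). Then 0 < |w + 8| < delta forces both bounds, so |(-9w + 2)/(w + 10) − 37| < eps.

delta = min(1, (1/46)eps)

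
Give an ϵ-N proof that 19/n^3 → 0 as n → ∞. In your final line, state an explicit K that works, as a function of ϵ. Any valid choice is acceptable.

Let ϵ > 0. For n ≥ 1, |19/n^3 − 0| = 19/n^3.
19/n^3 < ϵ ⇔ n^3 > 19/ϵ ⇔ n > (19/ϵ)^{1/3}.
Take K = (19/ϵ)^{1/3}. Then n > K implies 19/n^3 < ϵ.

K = (19/ϵ)^{1/3}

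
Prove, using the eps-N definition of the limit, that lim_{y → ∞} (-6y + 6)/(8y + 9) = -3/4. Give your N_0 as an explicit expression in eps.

Suppose eps > 0. We seek N_0 > 0 such that y > N_0 implies |(-6y + 6)/(8y + 9) + 3/4| < eps.
(-6y + 6)/(8y + 9) + 3/4 = (8(-6y + 6) − (-6)(8y + 9)) / (8(8y + 9)) = 102/(8(8y + 9)).
For y > 0 we have 8y + 9 > 8y, so |(-6y + 6)/(8y + 9) + 3/4| = 102/(8(8y + 9)) < 102/(8·8y) = (51/32)/y.
Thus |(-6y + 6)/(8y + 9) + 3/4| < eps whenever y > (51/32)/eps.
Take N_0 = (51/32)/eps. If y > N_0 then |(-6y + 6)/(8y + 9) + 3/4| < (51/32)/y < eps.

N_0 = (51/32)/eps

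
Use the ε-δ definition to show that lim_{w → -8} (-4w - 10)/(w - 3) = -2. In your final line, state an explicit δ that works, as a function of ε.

Fix ε > 0. We want δ > 0 with 0 < |w + 8| < δ ⇒ |(-4w - 10)/(w - 3) + 2| < ε.
Combining over a common denominator, (-4w - 10)/(w - 3) + 2 = [(-4w - 10)·(-11) − 22·(w - 3)] / [(-11)·(w - 3)] = 22(w + 8) / ((-11)(w - 3)).
So |(-4w - 10)/(w - 3) + 2| = 22|w + 8| / (11·|w − 3|).
Restrict δ ≤ 11/2. Then |w + 8| < 11/2 gives |w − 3| = |(w + 8) + (-11)| ≥ 11 − 11/2 = 11/2.
Hence |(-4w - 10)/(w - 3) + 2| < 22|w + 8|/(11·(11/2)) = (4/11)|w + 8|, which is < ε once |w + 8| < (11/4)ε.
Take δ = min(11/2, (11/4)ε). Then 0 < |w + 8| < δ forces both bounds, so |(-4w - 10)/(w - 3) + 2| < ε.

δ = min(11/2, (11/4)ε)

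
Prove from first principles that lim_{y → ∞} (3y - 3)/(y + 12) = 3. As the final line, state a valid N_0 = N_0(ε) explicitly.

Fix ε > 0. We seek N_0 > 0 such that y > N_0 implies |(3y - 3)/(y + 12) − 3| < ε.
(3y - 3)/(y + 12) − 3 = ((3y - 3) − 3(y + 12)) / ((y + 12)) = -39/((y + 12)).
For y > 0 we have y + 12 > y, so |(3y - 3)/(y + 12) − 3| = 39/((y + 12)) < 39/(y) = 39/y.
Thus |(3y - 3)/(y + 12) − 3| < ε whenever y > 39/ε.
Take N_0 = 39/ε. If y > N_0 then |(3y - 3)/(y + 12) − 3| < 39/y < ε.

N_0 = 39/ε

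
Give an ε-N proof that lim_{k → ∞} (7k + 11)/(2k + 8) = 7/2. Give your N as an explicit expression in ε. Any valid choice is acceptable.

N = (17/2)/ε

Let ε > 0 be given. For k ≥ 1, |(7k + 11)/(2k + 8) − (7/2)| = |-34|/(2(2k + 8)) = 34/(2(2k + 8)).
Since 2k + 8 ≥ 2k for k ≥ 1, this is ≤ 34/(2·2k) = (17/2)/k.
So |(7k + 11)/(2k + 8) − (7/2)| < ε whenever k > (17/2)/ε.
Take N = (17/2)/ε. If k > N then |(7k + 11)/(2k + 8) − (7/2)| ≤ (17/2)/k < ε.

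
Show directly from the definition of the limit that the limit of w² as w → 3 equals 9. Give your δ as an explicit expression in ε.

Let ε > 0 be given. We seek δ > 0 with 0 < |w − 3| < δ ⇒ |w² − 9| < ε.
Factor: w² − 9 = (w − 3)(w + 3), so |w² − 9| = |w − 3|·|w + 3|.
Impose δ ≤ 1 so that |w| < 4; then |w + 3| ≤ 7.
Hence |w² − 9| ≤ 7|w − 3|, which is < ε once |w − 3| < ε/7.
Take δ = min(1, ε/7). If 0 < |w − 3| < δ then both bounds hold and |w² − 9| ≤ 7|w − 3| < 7·(ε/7) = ε.

δ = min(1, ε/7)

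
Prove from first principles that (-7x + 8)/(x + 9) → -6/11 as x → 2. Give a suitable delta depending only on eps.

Let eps > 0 be given. We want delta > 0 with 0 < |x − 2| < delta ⇒ |(-7x + 8)/(x + 9) + 6/11| < eps.
Combining over a common denominator, (-7x + 8)/(x + 9) + 6/11 = [(-7x + 8)·11 − (-6)·(x + 9)] / [11·(x + 9)] = -71(x − 2) / (11(x + 9)).
So |(-7x + 8)/(x + 9) + 6/11| = 71|x − 2| / (11·|x + 9|).
Require delta ≤ 11/2, so |x + 9| ≥ |11| − |x − 2| > 11 − 11/2 = 11/2.
Hence |(-7x + 8)/(x + 9) + 6/11| < 71|x − 2|/(11·(11/2)) = (142/121)|x − 2|, which is < eps once |x − 2| < (121/142)eps.
Take delta = min(11/2, (121/142)eps). Then 0 < |x − 2| < delta forces both bounds, so |(-7x + 8)/(x + 9) + 6/11| < eps.

delta = min(11/2, (121/142)eps)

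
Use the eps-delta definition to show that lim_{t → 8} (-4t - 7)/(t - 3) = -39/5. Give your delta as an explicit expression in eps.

Fix eps > 0. We want delta > 0 with 0 < |t − 8| < delta ⇒ |(-4t - 7)/(t - 3) + 39/5| < eps.
Combining over a common denominator, (-4t - 7)/(t - 3) + 39/5 = [(-4t - 7)·5 − (-39)·(t - 3)] / [5·(t - 3)] = 19(t − 8) / (5(t - 3)).
So |(-4t - 7)/(t - 3) + 39/5| = 19|t − 8| / (5·|t − 3|).
Require delta ≤ 5/2, so |t − 3| ≥ |5| − |t − 8| > 5 − 5/2 = 5/2.
Hence |(-4t - 7)/(t - 3) + 39/5| < 19|t − 8|/(5·(5/2)) = (38/25)|t − 8|, which is < eps once |t − 8| < (25/38)eps.
Take delta = min(5/2, (25/38)eps). Then 0 < |t − 8| < delta forces both bounds, so |(-4t - 7)/(t - 3) + 39/5| < eps.

delta = min(5/2, (25/38)eps)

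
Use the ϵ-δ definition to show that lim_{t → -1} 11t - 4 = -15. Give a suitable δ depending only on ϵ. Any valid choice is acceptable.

Let ϵ > 0 be given. We need δ > 0 so that 0 < |t + 1| < δ implies |(11t - 4) + 15| < ϵ.
|(11t - 4) + 15| = |11t + 11| = 11|t + 1|.
So 11|t + 1| < ϵ exactly when |t + 1| < ϵ/11.
Choosing δ = ϵ/11 gives |(11t - 4) + 15| = 11|t + 1| < ϵ whenever |t + 1| < δ.

δ = ϵ/11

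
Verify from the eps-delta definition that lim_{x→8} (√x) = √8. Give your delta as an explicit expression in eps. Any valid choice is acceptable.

delta = min(8, √8·eps)

Fix eps > 0. We want delta > 0 such that 0 < |x − 8| < delta implies |√x − √8| < eps.
Rationalise: √x − √8 = (x − 8)/(√x + √8), so |√x − √8| = |x − 8|/(√x + √8).
Restrict delta ≤ 8 so that |x − 8| < 8 forces x > 0, and then √x + √8 > √8.
Hence |√x − √8| < |x − 8|/√8, which is < eps once |x − 8| < √8·eps.
Take delta = min(8, √8·eps). If 0 < |x − 8| < delta then x > 0 and |√x − √8| < |x − 8|/√8 < eps.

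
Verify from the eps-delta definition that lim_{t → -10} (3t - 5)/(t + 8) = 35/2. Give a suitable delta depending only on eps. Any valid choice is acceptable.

Let eps > 0. We want delta > 0 with 0 < |t + 10| < delta ⇒ |(3t - 5)/(t + 8) − (35/2)| < eps.
Combining over a common denominator, (3t - 5)/(t + 8) − (35/2) = [(3t - 5)·(-2) − (-35)·(t + 8)] / [(-2)·(t + 8)] = 29(t + 10) / ((-2)(t + 8)).
So |(3t - 5)/(t + 8) − (35/2)| = 29|t + 10| / (2·|t + 8|).
Restrict delta ≤ 1. Then |t + 10| < 1 gives |t + 8| = |(t + 10) + (-2)| ≥ 2 − 1 = 1.
Hence |(3t - 5)/(t + 8) − (35/2)| < 29|t + 10|/(2·1) = (29/2)|t + 10|, which is < eps once |t + 10| < (2/29)eps.
Take delta = min(1, (2/29)eps). Then 0 < |t + 10| < delta forces both bounds, so |(3t - 5)/(t + 8) − (35/2)| < eps.

delta = min(1, (2/29)eps)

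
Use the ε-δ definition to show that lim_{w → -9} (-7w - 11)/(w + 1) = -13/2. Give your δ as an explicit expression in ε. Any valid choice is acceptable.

δ = min(4, 8ε)

Let ε > 0 be given. We want δ > 0 with 0 < |w + 9| < δ ⇒ |(-7w - 11)/(w + 1) + 13/2| < ε.
Combining over a common denominator, (-7w - 11)/(w + 1) + 13/2 = [(-7w - 11)·(-8) − 52·(w + 1)] / [(-8)·(w + 1)] = 4(w + 9) / ((-8)(w + 1)).
So |(-7w - 11)/(w + 1) + 13/2| = 4|w + 9| / (8·|w + 1|).
Require δ ≤ 4, so |w + 1| ≥ |-8| − |w + 9| > 8 − 4 = 4.
Hence |(-7w - 11)/(w + 1) + 13/2| < 4|w + 9|/(8·4) = (1/8)|w + 9|, which is < ε once |w + 9| < 8ε.
Take δ = min(4, 8ε). Then 0 < |w + 9| < δ forces both bounds, so |(-7w - 11)/(w + 1) + 13/2| < ε.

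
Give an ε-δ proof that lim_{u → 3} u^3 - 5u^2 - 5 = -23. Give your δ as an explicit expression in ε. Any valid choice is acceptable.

Fix ε > 0. We want δ > 0 such that 0 < |u − 3| < δ implies |(u^3 - 5u^2 - 5) + 23| < ε.
(u^3 - 5u^2 - 5) + 23 = u^3 - 5u^2 + 18 = (u − 3)(u^2 - 2u - 6).
So |(u^3 - 5u^2 - 5) + 23| = |u − 3|·|u^2 - 2u - 6|.
Require δ ≤ 1. Then |u − 3| < 1 gives |u| < 4, and by the triangle inequality |u^2 - 2u - 6| ≤ 4^2 + 2·4 + 6 = 30.
Hence |(u^3 - 5u^2 - 5) + 23| ≤ 30|u − 3| < ε provided |u − 3| < ε/30.
Choosing δ = min(1, ε/30) ensures both conditions, hence |(u^3 - 5u^2 - 5) + 23| < ε.

δ = min(1, ε/30)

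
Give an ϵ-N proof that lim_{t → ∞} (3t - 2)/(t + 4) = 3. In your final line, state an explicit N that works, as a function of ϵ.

N = 14/ϵ

Let ϵ > 0 be given. We seek N > 0 such that t > N implies |(3t - 2)/(t + 4) − 3| < ϵ.
(3t - 2)/(t + 4) − 3 = ((3t - 2) − 3(t + 4)) / ((t + 4)) = -14/((t + 4)).
For t > 0 we have t + 4 > t, so |(3t - 2)/(t + 4) − 3| = 14/((t + 4)) < 14/(t) = 14/t.
Thus |(3t - 2)/(t + 4) − 3| < ϵ whenever t > 14/ϵ.
Take N = 14/ϵ. If t > N then |(3t - 2)/(t + 4) − 3| < 14/t < ϵ.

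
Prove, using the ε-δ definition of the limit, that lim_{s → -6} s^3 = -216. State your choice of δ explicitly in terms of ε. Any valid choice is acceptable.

δ = min(1, ε/127)

Suppose ε > 0. We seek δ > 0 with 0 < |s + 6| < δ ⇒ |s^3 + 216| < ε.
Factor: s^3 + 216 = (s + 6)(s^2 - 6s + 36), so |s^3 + 216| = |s + 6|·|s^2 - 6s + 36|.
Impose δ ≤ 1 so that |s| < 7; then |s^2 - 6s + 36| ≤ 127.
Hence |s^3 + 216| ≤ 127|s + 6|, which is < ε once |s + 6| < ε/127.
Take δ = min(1, ε/127). If 0 < |s + 6| < δ then both bounds hold and |s^3 + 216| ≤ 127|s + 6| < 127·(ε/127) = ε.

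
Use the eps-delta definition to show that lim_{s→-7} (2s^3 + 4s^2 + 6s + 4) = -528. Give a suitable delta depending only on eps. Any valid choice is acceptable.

delta = min(2, eps/328)

Let eps > 0 be given. We want delta > 0 such that 0 < |s + 7| < delta implies |(2s^3 + 4s^2 + 6s + 4) + 528| < eps.
(2s^3 + 4s^2 + 6s + 4) + 528 = 2s^3 + 4s^2 + 6s + 532 = (s + 7)(2s^2 - 10s + 76).
So |(2s^3 + 4s^2 + 6s + 4) + 528| = |s + 7|·|2s^2 - 10s + 76|.
Assume first that |s + 7| < 2, so |s| < 9. Then |2s^2 - 10s + 76| ≤ 2·9^2 + 10·9 + 76 = 328.
Hence |(2s^3 + 4s^2 + 6s + 4) + 528| ≤ 328|s + 7| < eps provided |s + 7| < eps/328.
Take delta = min(2, eps/328). Then 0 < |s + 7| < delta gives both |s + 7| < 2 and |s + 7| < eps/328, so |(2s^3 + 4s^2 + 6s + 4) + 528| < eps.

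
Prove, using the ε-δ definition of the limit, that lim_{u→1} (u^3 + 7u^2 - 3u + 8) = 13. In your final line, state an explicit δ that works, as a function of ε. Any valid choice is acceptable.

Suppose ε > 0. We want δ > 0 such that 0 < |u − 1| < δ implies |(u^3 + 7u^2 - 3u + 8) − 13| < ε.
(u^3 + 7u^2 - 3u + 8) − 13 = u^3 + 7u^2 - 3u - 5 = (u − 1)(u^2 + 8u + 5).
So |(u^3 + 7u^2 - 3u + 8) − 13| = |u − 1|·|u^2 + 8u + 5|.
Assume first that |u − 1| < 1, so |u| < 2. Then |u^2 + 8u + 5| ≤ 2^2 + 8·2 + 5 = 25.
Hence |(u^3 + 7u^2 - 3u + 8) − 13| ≤ 25|u − 1| < ε provided |u − 1| < ε/25.
Choosing δ = min(1, ε/25) ensures both conditions, hence |(u^3 + 7u^2 - 3u + 8) − 13| < ε.

δ = min(1, ε/25)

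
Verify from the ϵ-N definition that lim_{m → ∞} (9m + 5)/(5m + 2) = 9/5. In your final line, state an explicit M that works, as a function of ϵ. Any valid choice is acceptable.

Suppose ϵ > 0. For m ≥ 1, |(9m + 5)/(5m + 2) − (9/5)| = |7|/(5(5m + 2)) = 7/(5(5m + 2)).
Since 5m + 2 ≥ 5m for m ≥ 1, this is ≤ 7/(5·5m) = (7/25)/m.
So |(9m + 5)/(5m + 2) − (9/5)| < ϵ whenever m > (7/25)/ϵ.
Take M = (7/25)/ϵ. If m > M then |(9m + 5)/(5m + 2) − (9/5)| ≤ (7/25)/m < ϵ.

M = (7/25)/ϵ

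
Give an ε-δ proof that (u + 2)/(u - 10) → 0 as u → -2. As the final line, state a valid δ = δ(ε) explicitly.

δ = min(6, 6ε)

Let ε > 0 be given. We want δ > 0 with 0 < |u + 2| < δ ⇒ |(u + 2)/(u - 10) − 0| < ε.
Combining over a common denominator, (u + 2)/(u - 10) − 0 = [(u + 2)·(-12) − 0·(u - 10)] / [(-12)·(u - 10)] = -12(u + 2) / ((-12)(u - 10)).
So |(u + 2)/(u - 10) − 0| = 12|u + 2| / (12·|u − 10|).
Require δ ≤ 6, so |u − 10| ≥ |-12| − |u + 2| > 12 − 6 = 6.
Hence |(u + 2)/(u - 10) − 0| < 12|u + 2|/(12·6) = (1/6)|u + 2|, which is < ε once |u + 2| < 6ε.
Take δ = min(6, 6ε). Then 0 < |u + 2| < δ forces both bounds, so |(u + 2)/(u - 10) − 0| < ε.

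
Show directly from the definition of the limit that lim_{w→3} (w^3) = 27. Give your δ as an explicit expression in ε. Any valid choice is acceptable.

δ = min(2, ε/49)

Let ε > 0 be given. We seek δ > 0 with 0 < |w − 3| < δ ⇒ |w^3 − 27| < ε.
Factor: w^3 − 27 = (w − 3)(w^2 + 3w + 9), so |w^3 − 27| = |w − 3|·|w^2 + 3w + 9|.
Impose δ ≤ 2 so that |w| < 5; then |w^2 + 3w + 9| ≤ 49.
Hence |w^3 − 27| ≤ 49|w − 3|, which is < ε once |w − 3| < ε/49.
Take δ = min(2, ε/49). If 0 < |w − 3| < δ then both bounds hold and |w^3 − 27| ≤ 49|w − 3| < 49·(ε/49) = ε.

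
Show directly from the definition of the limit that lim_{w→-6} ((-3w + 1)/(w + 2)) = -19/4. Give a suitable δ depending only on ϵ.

δ = min(2, (8/7)ϵ)

Let ϵ > 0 be given. We want δ > 0 with 0 < |w + 6| < δ ⇒ |(-3w + 1)/(w + 2) + 19/4| < ϵ.
Combining over a common denominator, (-3w + 1)/(w + 2) + 19/4 = [(-3w + 1)·(-4) − 19·(w + 2)] / [(-4)·(w + 2)] = -7(w + 6) / ((-4)(w + 2)).
So |(-3w + 1)/(w + 2) + 19/4| = 7|w + 6| / (4·|w + 2|).
Require δ ≤ 2, so |w + 2| ≥ |-4| − |w + 6| > 4 − 2 = 2.
Hence |(-3w + 1)/(w + 2) + 19/4| < 7|w + 6|/(4·2) = (7/8)|w + 6|, which is < ϵ once |w + 6| < (8/7)ϵ.
Take δ = min(2, (8/7)ϵ). Then 0 < |w + 6| < δ forces both bounds, so |(-3w + 1)/(w + 2) + 19/4| < ϵ.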